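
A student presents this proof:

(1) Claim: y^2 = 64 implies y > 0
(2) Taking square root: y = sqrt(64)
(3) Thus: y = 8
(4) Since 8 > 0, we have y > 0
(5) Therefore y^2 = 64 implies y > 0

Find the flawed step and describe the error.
Step 2: Taking square root: y = sqrt(64)

Step 2 takes the square root and assumes the positive root only. The equation y^2 = 64 actually has two solutions: y = 8 and y = -8. The proof silently assumes y > 0 without justification, then uses this assumption to conclude y > 0, which is circular. The counterexample y = -8 shows the claim is false.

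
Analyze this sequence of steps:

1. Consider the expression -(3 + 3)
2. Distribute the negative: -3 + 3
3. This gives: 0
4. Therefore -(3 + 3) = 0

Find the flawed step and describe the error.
Step 2: Distribute the negative: -3 + 3

Step 2 incorrectly distributes the negative sign. The correct distribution is -(3 + 3) = -3 - 3 = -6. The negative must be applied to both terms, not just the first. The error treats -(3 + 3) as -3 + 3, which equals 0 instead of -6.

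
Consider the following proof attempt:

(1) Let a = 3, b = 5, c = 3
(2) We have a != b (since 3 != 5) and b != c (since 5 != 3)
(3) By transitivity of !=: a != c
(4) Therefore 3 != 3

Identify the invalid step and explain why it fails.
Step 3: By transitivity of !=: a != c

Step 3 incorrectly applies transitivity to the '!=' relation. Transitivity states: if a R b and b R c, then a R c. However, '!=' is not transitive. Counterexample: 3 != 5 and 5 != 3, but 3 = 3 (both equal 3). Transitivity holds for relations like <, <=, =, but not for !=.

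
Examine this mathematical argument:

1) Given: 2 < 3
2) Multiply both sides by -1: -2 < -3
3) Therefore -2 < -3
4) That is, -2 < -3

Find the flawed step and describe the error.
Step 2: Multiply both sides by -1: -2 < -3

Step 2 multiplies both sides by -1 but fails to reverse the inequality sign. When multiplying (or dividing) an inequality by a negative number, the direction must be reversed. Since 2 < 3, we should get -2 > -3, i.e., -2 > -3.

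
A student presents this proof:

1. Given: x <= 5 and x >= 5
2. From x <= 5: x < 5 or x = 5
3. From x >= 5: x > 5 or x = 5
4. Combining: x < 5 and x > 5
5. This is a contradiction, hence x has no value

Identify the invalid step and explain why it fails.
Step 4: Combining: x < 5 and x > 5

Step 4 incorrectly combines the conditions. From x <= 5 and x >= 5, the intersection is x = 5. The error treats the 'or' cases as 'and' requirements. The correct conclusion is that x = 5 is the unique solution, not that no solution exists.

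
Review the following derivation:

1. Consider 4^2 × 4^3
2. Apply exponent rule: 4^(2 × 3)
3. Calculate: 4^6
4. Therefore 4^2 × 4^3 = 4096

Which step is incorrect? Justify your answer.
Step 2: Apply exponent rule: 4^(2 × 3)

Step 2 incorrectly states that a^b × a^c = a^(b×c). The correct rule is a^b × a^c = a^(b+c). The actual value is 4^2 × 4^3 = 4^5 = 1024, not 4^6 = 4096.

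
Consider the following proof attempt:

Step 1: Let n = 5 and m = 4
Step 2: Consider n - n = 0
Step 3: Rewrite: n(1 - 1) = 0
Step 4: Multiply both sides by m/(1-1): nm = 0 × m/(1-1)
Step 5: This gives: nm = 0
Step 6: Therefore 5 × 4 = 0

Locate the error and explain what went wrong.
Step 4: Multiply both sides by m/(1-1): nm = 0 × m/(1-1)

Step 4 multiplies both sides by m/(1-1). However, 1-1 = 0, so this is multiplication by m/0, which is undefined. We cannot multiply by an undefined expression.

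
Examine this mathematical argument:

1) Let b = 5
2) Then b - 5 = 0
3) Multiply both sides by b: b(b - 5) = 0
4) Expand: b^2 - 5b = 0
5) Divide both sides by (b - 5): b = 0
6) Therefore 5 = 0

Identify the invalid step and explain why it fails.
Step 5: Divide both sides by (b - 5): b = 0

Step 5 divides both sides by (b - 5). However, since b = 5, we have (b - 5) = 0. Division by zero is undefined, making this step invalid.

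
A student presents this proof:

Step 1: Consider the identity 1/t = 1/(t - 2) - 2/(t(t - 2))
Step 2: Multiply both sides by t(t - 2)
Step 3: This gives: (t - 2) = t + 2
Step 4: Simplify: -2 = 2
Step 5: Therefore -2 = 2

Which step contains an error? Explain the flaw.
Step 3: This gives: (t - 2) = t + 2

Step 3 makes a sign error when clearing denominators. Multiplying -2/(t(t - 2)) by t(t - 2) gives -2, not +2. The correct result is (t - 2) = t - 2, which is trivially true, not (t - 2) = t + 2. (Step 1 is a valid identity: 1/(t - 2) - 2/(t(t - 2)) = (t - 2)/(t(t - 2)) = 1/t.)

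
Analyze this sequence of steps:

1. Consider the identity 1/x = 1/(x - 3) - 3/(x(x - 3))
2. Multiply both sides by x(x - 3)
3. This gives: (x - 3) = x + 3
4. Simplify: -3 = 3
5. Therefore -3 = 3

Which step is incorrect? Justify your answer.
Step 3: This gives: (x - 3) = x + 3

Step 3 makes a sign error when clearing denominators. Multiplying -3/(x(x - 3)) by x(x - 3) gives -3, not +3. The correct result is (x - 3) = x - 3, which is trivially true, not (x - 3) = x + 3. (Step 1 is a valid identity: 1/(x - 3) - 3/(x(x - 3)) = (x - 3)/(x(x - 3)) = 1/x.)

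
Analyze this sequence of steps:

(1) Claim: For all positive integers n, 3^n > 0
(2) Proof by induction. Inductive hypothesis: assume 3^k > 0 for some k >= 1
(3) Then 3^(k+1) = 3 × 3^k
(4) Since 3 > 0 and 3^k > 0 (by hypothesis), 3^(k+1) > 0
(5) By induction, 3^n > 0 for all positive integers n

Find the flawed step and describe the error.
Step 5: By induction, 3^n > 0 for all positive integers n

Step 5 concludes the proof by induction, but no base case was ever established. A valid induction proof requires: (1) a base case proving 3^1 > 0, and (2) an inductive step showing IF 3^k > 0 THEN 3^(k+1) > 0. Steps 2-4 correctly establish the inductive step, but without the base case the conclusion in step 5 does not follow.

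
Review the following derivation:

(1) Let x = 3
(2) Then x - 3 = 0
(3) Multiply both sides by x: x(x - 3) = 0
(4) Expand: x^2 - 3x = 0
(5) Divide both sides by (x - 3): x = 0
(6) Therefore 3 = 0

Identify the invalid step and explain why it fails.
Step 5: Divide both sides by (x - 3): x = 0

Step 5 divides both sides by (x - 3). However, since x = 3, we have (x - 3) = 0. Division by zero is undefined, making this step invalid.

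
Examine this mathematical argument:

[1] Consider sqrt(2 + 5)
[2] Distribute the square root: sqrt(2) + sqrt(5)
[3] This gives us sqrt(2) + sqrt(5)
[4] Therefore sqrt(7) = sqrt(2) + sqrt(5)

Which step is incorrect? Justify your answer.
Step 2: Distribute the square root: sqrt(2) + sqrt(5)

Step 2 incorrectly 'distributes' the square root over addition. The square root function does not distribute: sqrt(a + b) ≠ sqrt(a) + sqrt(b). In fact, sqrt(2 + 5) = sqrt(7) ≈ 2.6458, while sqrt(2) + sqrt(5) ≈ 3.6503.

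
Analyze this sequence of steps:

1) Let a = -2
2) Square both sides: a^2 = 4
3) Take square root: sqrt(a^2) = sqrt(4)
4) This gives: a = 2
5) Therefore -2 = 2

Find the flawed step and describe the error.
Step 4: This gives: a = 2

Step 4 incorrectly states that sqrt(a^2) = a. The correct identity is sqrt(a^2) = |a|. Since a = -2 < 0, we have sqrt(a^2) = |-2| = 2, not a = -2.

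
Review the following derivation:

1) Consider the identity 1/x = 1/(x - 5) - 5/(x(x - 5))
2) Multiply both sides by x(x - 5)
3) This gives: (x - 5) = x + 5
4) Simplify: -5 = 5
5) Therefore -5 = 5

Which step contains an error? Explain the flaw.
Step 3: This gives: (x - 5) = x + 5

Step 3 makes a sign error when clearing denominators. Multiplying -5/(x(x - 5)) by x(x - 5) gives -5, not +5. The correct result is (x - 5) = x - 5, which is trivially true, not (x - 5) = x + 5. (Step 1 is a valid identity: 1/(x - 5) - 5/(x(x - 5)) = (x - 5)/(x(x - 5)) = 1/x.)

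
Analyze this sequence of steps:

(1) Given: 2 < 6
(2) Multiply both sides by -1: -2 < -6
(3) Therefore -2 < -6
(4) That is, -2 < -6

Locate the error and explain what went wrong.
Step 2: Multiply both sides by -1: -2 < -6

Step 2 multiplies both sides by -1 but fails to reverse the inequality sign. When multiplying (or dividing) an inequality by a negative number, the direction must be reversed. Since 2 < 6, we should get -2 > -6, i.e., -2 > -6.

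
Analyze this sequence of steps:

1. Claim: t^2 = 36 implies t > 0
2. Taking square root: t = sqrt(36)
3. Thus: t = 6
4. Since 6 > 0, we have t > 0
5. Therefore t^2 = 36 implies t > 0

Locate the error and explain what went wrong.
Step 2: Taking square root: t = sqrt(36)

Step 2 takes the square root and assumes the positive root only. The equation t^2 = 36 actually has two solutions: t = 6 and t = -6. The proof silently assumes t > 0 without justification, then uses this assumption to conclude t > 0, which is circular. The counterexample t = -6 shows the claim is false.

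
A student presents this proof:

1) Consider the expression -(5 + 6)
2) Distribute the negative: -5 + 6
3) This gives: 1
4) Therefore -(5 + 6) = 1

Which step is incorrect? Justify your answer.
Step 2: Distribute the negative: -5 + 6

Step 2 incorrectly distributes the negative sign. The correct distribution is -(5 + 6) = -5 - 6 = -11. The negative must be applied to both terms, not just the first. The error treats -(5 + 6) as -5 + 6, which equals 1 instead of -11.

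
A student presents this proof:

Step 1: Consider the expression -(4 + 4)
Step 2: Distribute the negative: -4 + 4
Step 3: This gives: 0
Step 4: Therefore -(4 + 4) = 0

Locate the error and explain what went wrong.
Step 2: Distribute the negative: -4 + 4

Step 2 incorrectly distributes the negative sign. The correct distribution is -(4 + 4) = -4 - 4 = -8. The negative must be applied to both terms, not just the first. The error treats -(4 + 4) as -4 + 4, which equals 0 instead of -8.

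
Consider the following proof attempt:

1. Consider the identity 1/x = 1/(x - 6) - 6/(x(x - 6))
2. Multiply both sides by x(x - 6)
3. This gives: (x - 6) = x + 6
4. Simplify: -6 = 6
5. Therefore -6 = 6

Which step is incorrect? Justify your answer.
Step 3: This gives: (x - 6) = x + 6

Step 3 makes a sign error when clearing denominators. Multiplying -6/(x(x - 6)) by x(x - 6) gives -6, not +6. The correct result is (x - 6) = x - 6, which is trivially true, not (x - 6) = x + 6. (Step 1 is a valid identity: 1/(x - 6) - 6/(x(x - 6)) = (x - 6)/(x(x - 6)) = 1/x.)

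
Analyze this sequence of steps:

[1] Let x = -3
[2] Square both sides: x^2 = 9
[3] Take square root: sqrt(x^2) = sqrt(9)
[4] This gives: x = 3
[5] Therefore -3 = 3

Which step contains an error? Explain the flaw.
Step 4: This gives: x = 3

Step 4 incorrectly states that sqrt(x^2) = x. The correct identity is sqrt(x^2) = |x|. Since x = -3 < 0, we have sqrt(x^2) = |-3| = 3, not x = -3.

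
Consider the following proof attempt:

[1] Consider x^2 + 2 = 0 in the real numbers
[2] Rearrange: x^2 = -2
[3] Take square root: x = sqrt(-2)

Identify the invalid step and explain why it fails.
Step 3: Take square root: x = sqrt(-2)

Step 3 takes the square root of -2, which is negative. In the real number system, the square root of a negative number is undefined. The equation x^2 + 2 = 0 has no real solutions. Square roots of negative numbers only exist in the complex numbers.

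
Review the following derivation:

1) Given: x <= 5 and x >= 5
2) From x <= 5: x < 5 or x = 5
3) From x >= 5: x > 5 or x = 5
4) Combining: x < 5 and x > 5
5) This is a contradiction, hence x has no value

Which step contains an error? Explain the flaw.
Step 4: Combining: x < 5 and x > 5

Step 4 incorrectly combines the conditions. From x <= 5 and x >= 5, the intersection is x = 5. The error treats the 'or' cases as 'and' requirements. The correct conclusion is that x = 5 is the unique solution, not that no solution exists.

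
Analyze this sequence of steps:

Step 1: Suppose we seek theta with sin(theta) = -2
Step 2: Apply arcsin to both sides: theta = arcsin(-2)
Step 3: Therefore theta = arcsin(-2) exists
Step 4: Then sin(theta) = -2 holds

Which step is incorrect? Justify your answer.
Step 2: Apply arcsin to both sides: theta = arcsin(-2)

Step 2 applies arcsin to -2. However, arcsin(x) is only defined for x in [-1, 1] because sin(theta) can only produce values in that range. Since |-2| > 1, arcsin(-2) is undefined. There is no angle whose sine equals -2.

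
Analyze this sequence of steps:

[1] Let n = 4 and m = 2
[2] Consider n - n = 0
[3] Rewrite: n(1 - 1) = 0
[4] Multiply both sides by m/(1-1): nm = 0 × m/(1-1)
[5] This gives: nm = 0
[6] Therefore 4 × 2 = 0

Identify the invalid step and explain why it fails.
Step 4: Multiply both sides by m/(1-1): nm = 0 × m/(1-1)

Step 4 multiplies both sides by m/(1-1). However, 1-1 = 0, so this is multiplication by m/0, which is undefined. We cannot multiply by an undefined expression.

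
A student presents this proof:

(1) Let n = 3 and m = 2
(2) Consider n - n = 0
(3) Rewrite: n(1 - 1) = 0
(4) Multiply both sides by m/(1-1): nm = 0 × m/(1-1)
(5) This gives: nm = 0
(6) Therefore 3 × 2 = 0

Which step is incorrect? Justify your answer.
Step 4: Multiply both sides by m/(1-1): nm = 0 × m/(1-1)

Step 4 multiplies both sides by m/(1-1). However, 1-1 = 0, so this is multiplication by m/0, which is undefined. We cannot multiply by an undefined expression.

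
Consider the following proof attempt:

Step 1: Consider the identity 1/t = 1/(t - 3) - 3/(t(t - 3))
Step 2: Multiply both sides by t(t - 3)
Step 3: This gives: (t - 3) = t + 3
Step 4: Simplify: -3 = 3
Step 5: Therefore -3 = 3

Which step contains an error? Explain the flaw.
Step 3: This gives: (t - 3) = t + 3

Step 3 makes a sign error when clearing denominators. Multiplying -3/(t(t - 3)) by t(t - 3) gives -3, not +3. The correct result is (t - 3) = t - 3, which is trivially true, not (t - 3) = t + 3. (Step 1 is a valid identity: 1/(t - 3) - 3/(t(t - 3)) = (t - 3)/(t(t - 3)) = 1/t.)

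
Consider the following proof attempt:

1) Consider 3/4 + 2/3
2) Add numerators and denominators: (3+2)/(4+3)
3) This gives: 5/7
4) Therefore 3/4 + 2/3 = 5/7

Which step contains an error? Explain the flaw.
Step 2: Add numerators and denominators: (3+2)/(4+3)

Step 2 incorrectly adds fractions by separately adding numerators and denominators. This is wrong. The correct method requires a common denominator: 3/4 + 2/3 = (3×3 + 2×4)/(4×3) = 17/12 = 17/12. The method used gives 5/7, which is different.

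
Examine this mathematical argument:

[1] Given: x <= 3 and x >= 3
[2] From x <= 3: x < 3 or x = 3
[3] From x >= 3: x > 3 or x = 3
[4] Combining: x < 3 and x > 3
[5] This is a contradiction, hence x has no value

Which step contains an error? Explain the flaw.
Step 4: Combining: x < 3 and x > 3

Step 4 incorrectly combines the conditions. From x <= 3 and x >= 3, the intersection is x = 3. The error treats the 'or' cases as 'and' requirements. The correct conclusion is that x = 3 is the unique solution, not that no solution exists.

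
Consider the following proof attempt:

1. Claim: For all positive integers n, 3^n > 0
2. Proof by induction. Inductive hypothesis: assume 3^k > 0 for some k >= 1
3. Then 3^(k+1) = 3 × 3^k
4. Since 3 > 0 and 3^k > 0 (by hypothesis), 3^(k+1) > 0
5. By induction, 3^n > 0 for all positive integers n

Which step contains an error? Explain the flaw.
Step 5: By induction, 3^n > 0 for all positive integers n

Step 5 concludes the proof by induction, but no base case was ever established. A valid induction proof requires: (1) a base case proving 3^1 > 0, and (2) an inductive step showing IF 3^k > 0 THEN 3^(k+1) > 0. Steps 2-4 correctly establish the inductive step, but without the base case the conclusion in step 5 does not follow.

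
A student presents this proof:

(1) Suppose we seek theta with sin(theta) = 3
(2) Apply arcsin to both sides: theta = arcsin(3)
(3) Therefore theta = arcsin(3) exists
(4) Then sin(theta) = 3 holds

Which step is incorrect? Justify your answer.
Step 2: Apply arcsin to both sides: theta = arcsin(3)

Step 2 applies arcsin to 3. However, arcsin(x) is only defined for x in [-1, 1] because sin(theta) can only produce values in that range. Since |3| > 1, arcsin(3) is undefined. There is no angle whose sine equals 3.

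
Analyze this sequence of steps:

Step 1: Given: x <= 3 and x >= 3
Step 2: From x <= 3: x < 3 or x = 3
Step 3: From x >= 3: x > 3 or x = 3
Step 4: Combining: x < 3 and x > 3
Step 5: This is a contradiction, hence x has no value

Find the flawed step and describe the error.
Step 4: Combining: x < 3 and x > 3

Step 4 incorrectly combines the conditions. From x <= 3 and x >= 3, the intersection is x = 3. The error treats the 'or' cases as 'and' requirements. The correct conclusion is that x = 3 is the unique solution, not that no solution exists.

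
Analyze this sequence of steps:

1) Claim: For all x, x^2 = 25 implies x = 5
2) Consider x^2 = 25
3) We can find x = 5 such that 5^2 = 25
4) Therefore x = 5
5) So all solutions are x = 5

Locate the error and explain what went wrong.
Step 4: Therefore x = 5

Step 4 incorrectly concludes that x = 5 is the only solution. The proof shows that x = 5 is A solution (existence), but does not show it is the ONLY solution (uniqueness). In fact, x = -5 is also a solution since (-5)^2 = 25. Finding one solution doesn't prove there are no others.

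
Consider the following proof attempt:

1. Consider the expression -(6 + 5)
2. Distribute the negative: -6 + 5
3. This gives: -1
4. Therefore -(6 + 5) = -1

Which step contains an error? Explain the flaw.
Step 2: Distribute the negative: -6 + 5

Step 2 incorrectly distributes the negative sign. The correct distribution is -(6 + 5) = -6 - 5 = -11. The negative must be applied to both terms, not just the first. The error treats -(6 + 5) as -6 + 5, which equals -1 instead of -11.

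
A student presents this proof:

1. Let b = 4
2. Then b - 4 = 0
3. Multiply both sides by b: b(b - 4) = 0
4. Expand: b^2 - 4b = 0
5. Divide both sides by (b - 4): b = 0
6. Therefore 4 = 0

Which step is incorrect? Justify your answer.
Step 5: Divide both sides by (b - 4): b = 0

Step 5 divides both sides by (b - 4). However, since b = 4, we have (b - 4) = 0. Division by zero is undefined, making this step invalid.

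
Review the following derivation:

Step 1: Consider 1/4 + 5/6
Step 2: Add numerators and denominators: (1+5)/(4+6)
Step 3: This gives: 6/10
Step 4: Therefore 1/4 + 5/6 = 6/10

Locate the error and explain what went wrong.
Step 2: Add numerators and denominators: (1+5)/(4+6)

Step 2 incorrectly adds fractions by separately adding numerators and denominators. This is wrong. The correct method requires a common denominator: 1/4 + 5/6 = (1×6 + 5×4)/(4×6) = 26/24 = 13/12. The method used gives 6/10, which is different.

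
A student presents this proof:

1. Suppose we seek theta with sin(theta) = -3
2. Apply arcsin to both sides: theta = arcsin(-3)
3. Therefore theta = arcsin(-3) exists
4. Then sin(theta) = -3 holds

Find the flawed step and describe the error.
Step 2: Apply arcsin to both sides: theta = arcsin(-3)

Step 2 applies arcsin to -3. However, arcsin(x) is only defined for x in [-1, 1] because sin(theta) can only produce values in that range. Since |-3| > 1, arcsin(-3) is undefined. There is no angle whose sine equals -3.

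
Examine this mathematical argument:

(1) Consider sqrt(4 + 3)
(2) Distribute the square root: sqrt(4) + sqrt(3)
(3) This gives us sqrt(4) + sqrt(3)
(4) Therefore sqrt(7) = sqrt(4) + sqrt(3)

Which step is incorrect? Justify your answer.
Step 2: Distribute the square root: sqrt(4) + sqrt(3)

Step 2 incorrectly 'distributes' the square root over addition. The square root function does not distribute: sqrt(a + b) ≠ sqrt(a) + sqrt(b). In fact, sqrt(4 + 3) = sqrt(7) ≈ 2.6458, while sqrt(4) + sqrt(3) ≈ 3.7321.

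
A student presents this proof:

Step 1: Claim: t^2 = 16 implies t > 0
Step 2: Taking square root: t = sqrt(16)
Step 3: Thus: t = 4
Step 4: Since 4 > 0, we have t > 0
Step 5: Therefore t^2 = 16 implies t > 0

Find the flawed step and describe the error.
Step 2: Taking square root: t = sqrt(16)

Step 2 takes the square root and assumes the positive root only. The equation t^2 = 16 actually has two solutions: t = 4 and t = -4. The proof silently assumes t > 0 without justification, then uses this assumption to conclude t > 0, which is circular. The counterexample t = -4 shows the claim is false.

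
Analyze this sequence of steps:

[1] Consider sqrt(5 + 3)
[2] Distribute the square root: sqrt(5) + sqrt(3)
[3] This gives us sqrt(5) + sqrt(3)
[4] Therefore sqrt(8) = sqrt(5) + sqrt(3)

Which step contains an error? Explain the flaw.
Step 2: Distribute the square root: sqrt(5) + sqrt(3)

Step 2 incorrectly 'distributes' the square root over addition. The square root function does not distribute: sqrt(a + b) ≠ sqrt(a) + sqrt(b). In fact, sqrt(5 + 3) = sqrt(8) ≈ 2.8284, while sqrt(5) + sqrt(3) ≈ 3.9681.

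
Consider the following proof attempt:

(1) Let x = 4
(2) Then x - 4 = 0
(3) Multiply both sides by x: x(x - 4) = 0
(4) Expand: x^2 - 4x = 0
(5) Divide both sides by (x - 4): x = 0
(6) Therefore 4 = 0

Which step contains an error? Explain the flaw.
Step 5: Divide both sides by (x - 4): x = 0

Step 5 divides both sides by (x - 4). However, since x = 4, we have (x - 4) = 0. Division by zero is undefined, making this step invalid.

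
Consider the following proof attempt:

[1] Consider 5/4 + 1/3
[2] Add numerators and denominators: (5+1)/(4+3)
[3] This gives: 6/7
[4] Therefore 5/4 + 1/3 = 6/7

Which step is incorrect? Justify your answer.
Step 2: Add numerators and denominators: (5+1)/(4+3)

Step 2 incorrectly adds fractions by separately adding numerators and denominators. This is wrong. The correct method requires a common denominator: 5/4 + 1/3 = (5×3 + 1×4)/(4×3) = 19/12 = 19/12. The method used gives 6/7, which is different.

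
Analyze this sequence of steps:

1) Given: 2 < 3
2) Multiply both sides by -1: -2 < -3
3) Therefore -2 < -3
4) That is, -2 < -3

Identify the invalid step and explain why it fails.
Step 2: Multiply both sides by -1: -2 < -3

Step 2 multiplies both sides by -1 but fails to reverse the inequality sign. When multiplying (or dividing) an inequality by a negative number, the direction must be reversed. Since 2 < 3, we should get -2 > -3, i.e., -2 > -3.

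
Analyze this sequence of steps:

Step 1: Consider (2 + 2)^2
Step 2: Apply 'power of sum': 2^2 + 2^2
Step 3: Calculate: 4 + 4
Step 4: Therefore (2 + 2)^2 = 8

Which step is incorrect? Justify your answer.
Step 2: Apply 'power of sum': 2^2 + 2^2

Step 2 incorrectly applies a non-existent rule '(a+b)^n = a^n + b^n'. This is false in general. The correct expansion uses the binomial theorem. The actual value is (2 + 2)^2 = 4^2 = 16, not 8.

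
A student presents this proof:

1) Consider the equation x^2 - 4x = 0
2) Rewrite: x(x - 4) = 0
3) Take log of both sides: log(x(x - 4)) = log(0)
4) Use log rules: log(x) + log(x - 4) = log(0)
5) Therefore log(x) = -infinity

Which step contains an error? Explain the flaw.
Step 3: Take log of both sides: log(x(x - 4)) = log(0)

Step 3 takes the logarithm of both sides, resulting in log(0) on the right side. The logarithm is only defined for positive numbers; log(0) is undefined (approaches negative infinity). This operation is invalid.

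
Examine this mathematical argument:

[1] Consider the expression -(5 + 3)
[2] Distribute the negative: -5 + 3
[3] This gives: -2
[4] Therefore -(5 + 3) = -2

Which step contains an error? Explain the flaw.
Step 2: Distribute the negative: -5 + 3

Step 2 incorrectly distributes the negative sign. The correct distribution is -(5 + 3) = -5 - 3 = -8. The negative must be applied to both terms, not just the first. The error treats -(5 + 3) as -5 + 3, which equals -2 instead of -8.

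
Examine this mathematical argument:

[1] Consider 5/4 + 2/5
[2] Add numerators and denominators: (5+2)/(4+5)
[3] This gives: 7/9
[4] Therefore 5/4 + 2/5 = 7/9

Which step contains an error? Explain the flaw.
Step 2: Add numerators and denominators: (5+2)/(4+5)

Step 2 incorrectly adds fractions by separately adding numerators and denominators. This is wrong. The correct method requires a common denominator: 5/4 + 2/5 = (5×5 + 2×4)/(4×5) = 33/20 = 33/20. The method used gives 7/9, which is different.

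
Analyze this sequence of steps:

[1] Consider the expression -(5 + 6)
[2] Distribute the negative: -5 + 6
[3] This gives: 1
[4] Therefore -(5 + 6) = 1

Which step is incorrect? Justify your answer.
Step 2: Distribute the negative: -5 + 6

Step 2 incorrectly distributes the negative sign. The correct distribution is -(5 + 6) = -5 - 6 = -11. The negative must be applied to both terms, not just the first. The error treats -(5 + 6) as -5 + 6, which equals 1 instead of -11.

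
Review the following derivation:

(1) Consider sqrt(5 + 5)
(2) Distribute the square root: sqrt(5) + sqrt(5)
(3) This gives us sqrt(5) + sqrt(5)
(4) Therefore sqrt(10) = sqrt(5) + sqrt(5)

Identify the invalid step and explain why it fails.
Step 2: Distribute the square root: sqrt(5) + sqrt(5)

Step 2 incorrectly 'distributes' the square root over addition. The square root function does not distribute: sqrt(a + b) ≠ sqrt(a) + sqrt(b). In fact, sqrt(5 + 5) = sqrt(10) ≈ 3.1623, while sqrt(5) + sqrt(5) ≈ 4.4721.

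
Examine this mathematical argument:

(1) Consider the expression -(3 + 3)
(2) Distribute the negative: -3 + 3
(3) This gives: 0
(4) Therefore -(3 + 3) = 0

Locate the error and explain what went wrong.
Step 2: Distribute the negative: -3 + 3

Step 2 incorrectly distributes the negative sign. The correct distribution is -(3 + 3) = -3 - 3 = -6. The negative must be applied to both terms, not just the first. The error treats -(3 + 3) as -3 + 3, which equals 0 instead of -6.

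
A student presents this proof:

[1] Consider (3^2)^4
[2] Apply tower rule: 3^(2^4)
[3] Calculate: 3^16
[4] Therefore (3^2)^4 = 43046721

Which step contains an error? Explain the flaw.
Step 2: Apply tower rule: 3^(2^4)

Step 2 incorrectly states that (a^b)^c = a^(b^c). The correct rule is (a^b)^c = a^(b×c). The actual value is (3^2)^4 = 3^8 = 6561, not 3^16 = 43046721.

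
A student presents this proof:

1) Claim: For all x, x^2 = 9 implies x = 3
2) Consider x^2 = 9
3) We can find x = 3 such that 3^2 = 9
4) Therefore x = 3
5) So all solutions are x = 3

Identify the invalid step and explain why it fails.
Step 4: Therefore x = 3

Step 4 incorrectly concludes that x = 3 is the only solution. The proof shows that x = 3 is A solution (existence), but does not show it is the ONLY solution (uniqueness). In fact, x = -3 is also a solution since (-3)^2 = 9. Finding one solution doesn't prove there are no others.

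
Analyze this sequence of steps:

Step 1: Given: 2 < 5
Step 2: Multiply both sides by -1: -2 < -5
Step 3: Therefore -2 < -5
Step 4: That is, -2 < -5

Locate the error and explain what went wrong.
Step 2: Multiply both sides by -1: -2 < -5

Step 2 multiplies both sides by -1 but fails to reverse the inequality sign. When multiplying (or dividing) an inequality by a negative number, the direction must be reversed. Since 2 < 5, we should get -2 > -5, i.e., -2 > -5.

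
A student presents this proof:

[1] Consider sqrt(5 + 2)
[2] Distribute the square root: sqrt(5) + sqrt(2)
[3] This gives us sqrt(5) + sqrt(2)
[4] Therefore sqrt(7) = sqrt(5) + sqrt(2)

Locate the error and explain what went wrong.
Step 2: Distribute the square root: sqrt(5) + sqrt(2)

Step 2 incorrectly 'distributes' the square root over addition. The square root function does not distribute: sqrt(a + b) ≠ sqrt(a) + sqrt(b). In fact, sqrt(5 + 2) = sqrt(7) ≈ 2.6458, while sqrt(5) + sqrt(2) ≈ 3.6503.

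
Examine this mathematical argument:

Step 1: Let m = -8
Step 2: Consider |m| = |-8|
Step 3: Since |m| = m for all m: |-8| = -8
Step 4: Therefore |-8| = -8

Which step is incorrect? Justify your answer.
Step 3: Since |m| = m for all m: |-8| = -8

Step 3 incorrectly states that |m| = m for all m. The correct definition is |m| = m when m >= 0, and |m| = -m when m < 0. Since -8 < 0, we have |-8| = -(-8) = 8, not -8.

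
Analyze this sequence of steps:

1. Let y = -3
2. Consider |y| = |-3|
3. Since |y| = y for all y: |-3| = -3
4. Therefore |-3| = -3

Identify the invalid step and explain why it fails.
Step 3: Since |y| = y for all y: |-3| = -3

Step 3 incorrectly states that |y| = y for all y. The correct definition is |y| = y when y >= 0, and |y| = -y when y < 0. Since -3 < 0, we have |-3| = -(-3) = 3, not -3.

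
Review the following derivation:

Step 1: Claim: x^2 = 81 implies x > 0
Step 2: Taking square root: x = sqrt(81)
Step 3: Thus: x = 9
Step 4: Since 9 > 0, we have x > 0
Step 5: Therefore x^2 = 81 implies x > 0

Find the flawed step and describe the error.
Step 2: Taking square root: x = sqrt(81)

Step 2 takes the square root and assumes the positive root only. The equation x^2 = 81 actually has two solutions: x = 9 and x = -9. The proof silently assumes x > 0 without justification, then uses this assumption to conclude x > 0, which is circular. The counterexample x = -9 shows the claim is false.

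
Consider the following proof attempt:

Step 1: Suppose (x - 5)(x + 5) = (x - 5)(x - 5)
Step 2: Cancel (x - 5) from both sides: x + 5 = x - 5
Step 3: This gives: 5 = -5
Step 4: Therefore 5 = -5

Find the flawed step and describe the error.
Step 2: Cancel (x - 5) from both sides: x + 5 = x - 5

Step 2 cancels (x - 5) from both sides. This is only valid if (x - 5) ≠ 0, i.e., x ≠ 5. When x = 5, both sides equal zero regardless of the other factors. The correct approach requires considering x = 5 as a separate case.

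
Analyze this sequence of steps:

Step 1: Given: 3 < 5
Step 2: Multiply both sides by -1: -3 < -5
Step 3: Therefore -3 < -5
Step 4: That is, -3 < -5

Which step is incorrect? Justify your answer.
Step 2: Multiply both sides by -1: -3 < -5

Step 2 multiplies both sides by -1 but fails to reverse the inequality sign. When multiplying (or dividing) an inequality by a negative number, the direction must be reversed. Since 3 < 5, we should get -3 > -5, i.e., -3 > -5.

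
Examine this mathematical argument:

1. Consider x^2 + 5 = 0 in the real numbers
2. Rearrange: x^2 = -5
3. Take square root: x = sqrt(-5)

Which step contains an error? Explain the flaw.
Step 3: Take square root: x = sqrt(-5)

Step 3 takes the square root of -5, which is negative. In the real number system, the square root of a negative number is undefined. The equation x^2 + 5 = 0 has no real solutions. Square roots of negative numbers only exist in the complex numbers.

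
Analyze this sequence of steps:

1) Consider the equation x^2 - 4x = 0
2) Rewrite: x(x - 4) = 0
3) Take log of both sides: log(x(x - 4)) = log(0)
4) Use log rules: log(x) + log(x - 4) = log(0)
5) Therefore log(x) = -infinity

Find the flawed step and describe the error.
Step 3: Take log of both sides: log(x(x - 4)) = log(0)

Step 3 takes the logarithm of both sides, resulting in log(0) on the right side. The logarithm is only defined for positive numbers; log(0) is undefined (approaches negative infinity). This operation is invalid.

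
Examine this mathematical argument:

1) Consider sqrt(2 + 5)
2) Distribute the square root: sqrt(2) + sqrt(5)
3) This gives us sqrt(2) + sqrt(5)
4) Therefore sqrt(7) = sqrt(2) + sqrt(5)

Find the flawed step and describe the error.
Step 2: Distribute the square root: sqrt(2) + sqrt(5)

Step 2 incorrectly 'distributes' the square root over addition. The square root function does not distribute: sqrt(a + b) ≠ sqrt(a) + sqrt(b). In fact, sqrt(2 + 5) = sqrt(7) ≈ 2.6458, while sqrt(2) + sqrt(5) ≈ 3.6503.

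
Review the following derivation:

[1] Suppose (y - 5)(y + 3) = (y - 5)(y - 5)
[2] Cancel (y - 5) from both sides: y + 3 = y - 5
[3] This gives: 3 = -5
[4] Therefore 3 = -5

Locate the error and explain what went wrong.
Step 2: Cancel (y - 5) from both sides: y + 3 = y - 5

Step 2 cancels (y - 5) from both sides. This is only valid if (y - 5) ≠ 0, i.e., y ≠ 5. When y = 5, both sides equal zero regardless of the other factors. The correct approach requires considering y = 5 as a separate case.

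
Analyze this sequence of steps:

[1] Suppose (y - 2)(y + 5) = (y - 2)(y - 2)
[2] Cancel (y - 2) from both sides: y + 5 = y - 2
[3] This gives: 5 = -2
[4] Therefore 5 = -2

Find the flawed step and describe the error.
Step 2: Cancel (y - 2) from both sides: y + 5 = y - 2

Step 2 cancels (y - 2) from both sides. This is only valid if (y - 2) ≠ 0, i.e., y ≠ 2. When y = 2, both sides equal zero regardless of the other factors. The correct approach requires considering y = 2 as a separate case.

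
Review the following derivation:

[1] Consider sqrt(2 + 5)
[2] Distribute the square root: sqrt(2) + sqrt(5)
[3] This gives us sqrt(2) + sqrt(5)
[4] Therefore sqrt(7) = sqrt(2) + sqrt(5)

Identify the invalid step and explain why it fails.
Step 2: Distribute the square root: sqrt(2) + sqrt(5)

Step 2 incorrectly 'distributes' the square root over addition. The square root function does not distribute: sqrt(a + b) ≠ sqrt(a) + sqrt(b). In fact, sqrt(2 + 5) = sqrt(7) ≈ 2.6458, while sqrt(2) + sqrt(5) ≈ 3.6503.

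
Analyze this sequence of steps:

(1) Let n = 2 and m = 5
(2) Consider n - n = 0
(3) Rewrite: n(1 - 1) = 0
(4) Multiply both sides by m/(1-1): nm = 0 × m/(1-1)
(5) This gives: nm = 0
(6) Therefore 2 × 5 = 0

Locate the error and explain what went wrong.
Step 4: Multiply both sides by m/(1-1): nm = 0 × m/(1-1)

Step 4 multiplies both sides by m/(1-1). However, 1-1 = 0, so this is multiplication by m/0, which is undefined. We cannot multiply by an undefined expression.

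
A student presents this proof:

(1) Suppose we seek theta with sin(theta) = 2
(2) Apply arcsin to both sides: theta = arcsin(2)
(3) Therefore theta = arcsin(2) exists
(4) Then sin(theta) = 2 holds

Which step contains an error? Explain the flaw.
Step 2: Apply arcsin to both sides: theta = arcsin(2)

Step 2 applies arcsin to 2. However, arcsin(x) is only defined for x in [-1, 1] because sin(theta) can only produce values in that range. Since |2| > 1, arcsin(2) is undefined. There is no angle whose sine equals 2.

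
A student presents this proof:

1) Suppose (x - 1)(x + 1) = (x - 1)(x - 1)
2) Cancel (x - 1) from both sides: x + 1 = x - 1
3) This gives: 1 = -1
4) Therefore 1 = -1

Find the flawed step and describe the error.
Step 2: Cancel (x - 1) from both sides: x + 1 = x - 1

Step 2 cancels (x - 1) from both sides. This is only valid if (x - 1) ≠ 0, i.e., x ≠ 1. When x = 1, both sides equal zero regardless of the other factors. The correct approach requires considering x = 1 as a separate case.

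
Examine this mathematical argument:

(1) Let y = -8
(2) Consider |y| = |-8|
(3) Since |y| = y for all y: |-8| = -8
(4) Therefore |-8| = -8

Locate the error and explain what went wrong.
Step 3: Since |y| = y for all y: |-8| = -8

Step 3 incorrectly states that |y| = y for all y. The correct definition is |y| = y when y >= 0, and |y| = -y when y < 0. Since -8 < 0, we have |-8| = -(-8) = 8, not -8.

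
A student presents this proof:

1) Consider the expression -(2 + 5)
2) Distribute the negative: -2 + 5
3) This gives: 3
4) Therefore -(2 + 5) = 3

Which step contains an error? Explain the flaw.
Step 2: Distribute the negative: -2 + 5

Step 2 incorrectly distributes the negative sign. The correct distribution is -(2 + 5) = -2 - 5 = -7. The negative must be applied to both terms, not just the first. The error treats -(2 + 5) as -2 + 5, which equals 3 instead of -7.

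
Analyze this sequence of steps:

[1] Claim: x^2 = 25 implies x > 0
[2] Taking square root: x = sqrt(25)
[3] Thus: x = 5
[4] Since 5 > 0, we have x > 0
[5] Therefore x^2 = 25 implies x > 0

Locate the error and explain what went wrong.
Step 2: Taking square root: x = sqrt(25)

Step 2 takes the square root and assumes the positive root only. The equation x^2 = 25 actually has two solutions: x = 5 and x = -5. The proof silently assumes x > 0 without justification, then uses this assumption to conclude x > 0, which is circular. The counterexample x = -5 shows the claim is false.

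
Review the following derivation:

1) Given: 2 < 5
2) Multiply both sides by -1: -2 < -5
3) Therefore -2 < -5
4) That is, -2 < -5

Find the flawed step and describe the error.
Step 2: Multiply both sides by -1: -2 < -5

Step 2 multiplies both sides by -1 but fails to reverse the inequality sign. When multiplying (or dividing) an inequality by a negative number, the direction must be reversed. Since 2 < 5, we should get -2 > -5, i.e., -2 > -5.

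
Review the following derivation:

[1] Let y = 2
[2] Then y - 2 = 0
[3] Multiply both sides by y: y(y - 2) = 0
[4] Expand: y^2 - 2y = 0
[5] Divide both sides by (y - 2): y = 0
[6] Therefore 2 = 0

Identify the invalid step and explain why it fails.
Step 5: Divide both sides by (y - 2): y = 0

Step 5 divides both sides by (y - 2). However, since y = 2, we have (y - 2) = 0. Division by zero is undefined, making this step invalid.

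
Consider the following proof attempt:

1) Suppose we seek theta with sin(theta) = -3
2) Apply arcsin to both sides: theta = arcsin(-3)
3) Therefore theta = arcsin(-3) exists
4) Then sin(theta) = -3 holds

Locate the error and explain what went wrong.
Step 2: Apply arcsin to both sides: theta = arcsin(-3)

Step 2 applies arcsin to -3. However, arcsin(x) is only defined for x in [-1, 1] because sin(theta) can only produce values in that range. Since |-3| > 1, arcsin(-3) is undefined. There is no angle whose sine equals -3.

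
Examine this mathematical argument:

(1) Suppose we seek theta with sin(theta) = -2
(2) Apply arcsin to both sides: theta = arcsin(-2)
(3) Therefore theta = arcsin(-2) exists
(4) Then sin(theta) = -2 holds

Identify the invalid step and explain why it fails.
Step 2: Apply arcsin to both sides: theta = arcsin(-2)

Step 2 applies arcsin to -2. However, arcsin(x) is only defined for x in [-1, 1] because sin(theta) can only produce values in that range. Since |-2| > 1, arcsin(-2) is undefined. There is no angle whose sine equals -2.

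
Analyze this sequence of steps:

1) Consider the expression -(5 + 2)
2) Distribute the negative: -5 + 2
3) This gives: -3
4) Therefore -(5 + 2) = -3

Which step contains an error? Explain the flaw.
Step 2: Distribute the negative: -5 + 2

Step 2 incorrectly distributes the negative sign. The correct distribution is -(5 + 2) = -5 - 2 = -7. The negative must be applied to both terms, not just the first. The error treats -(5 + 2) as -5 + 2, which equals -3 instead of -7.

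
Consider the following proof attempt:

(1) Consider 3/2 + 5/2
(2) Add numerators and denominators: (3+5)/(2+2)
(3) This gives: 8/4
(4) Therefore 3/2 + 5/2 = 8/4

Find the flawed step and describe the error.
Step 2: Add numerators and denominators: (3+5)/(2+2)

Step 2 incorrectly adds fractions by separately adding numerators and denominators. This is wrong. The correct method requires a common denominator: 3/2 + 5/2 = (3×2 + 5×2)/(2×2) = 16/4 = 4. The method used gives 8/4, which is different.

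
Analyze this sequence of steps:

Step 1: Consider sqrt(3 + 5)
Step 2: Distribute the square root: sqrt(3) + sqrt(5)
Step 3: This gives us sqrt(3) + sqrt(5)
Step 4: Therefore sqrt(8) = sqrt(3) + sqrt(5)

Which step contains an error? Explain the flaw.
Step 2: Distribute the square root: sqrt(3) + sqrt(5)

Step 2 incorrectly 'distributes' the square root over addition. The square root function does not distribute: sqrt(a + b) ≠ sqrt(a) + sqrt(b). In fact, sqrt(3 + 5) = sqrt(8) ≈ 2.8284, while sqrt(3) + sqrt(5) ≈ 3.9681.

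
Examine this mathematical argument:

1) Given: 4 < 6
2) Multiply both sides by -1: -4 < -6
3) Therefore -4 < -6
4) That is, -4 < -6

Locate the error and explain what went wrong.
Step 2: Multiply both sides by -1: -4 < -6

Step 2 multiplies both sides by -1 but fails to reverse the inequality sign. When multiplying (or dividing) an inequality by a negative number, the direction must be reversed. Since 4 < 6, we should get -4 > -6, i.e., -4 > -6.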